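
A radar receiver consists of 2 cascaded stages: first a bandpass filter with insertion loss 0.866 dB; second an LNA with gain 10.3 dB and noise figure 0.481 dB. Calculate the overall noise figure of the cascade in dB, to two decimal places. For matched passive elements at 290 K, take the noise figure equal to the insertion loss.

Convert to linear (a loss of L dB is a gain of −L dB): F_i = 10^(NF_i/10), G_i = 10^(G_i,dB/10)
  Stage 1: F_1 = 10^(0.866/10) = 1.221, G_1 = 10^(−0.866/10) = 0.8192
  Stage 2: F_2 = 10^(0.481/10) = 1.117, G_2 = 10^(10.3/10) = 10.72
Friis cascade:
  F = 1.221 + (1.117 − 1)/0.8192 = 1.364
NF = 10 log₁₀(1.364) = 1.35 dB

1.35 dB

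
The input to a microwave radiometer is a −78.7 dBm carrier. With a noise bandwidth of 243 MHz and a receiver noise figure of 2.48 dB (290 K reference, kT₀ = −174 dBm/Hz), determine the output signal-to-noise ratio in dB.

9.0 dB

Noise floor: N = −174 + 10 log₁₀(B) + NF
10 log₁₀(2.43×10⁸) = 83.86 dB
N = −174 + 83.86 + 2.48 = −87.66 dBm
SNR = P_sig − N = −78.7 − (−87.66) = 8.96 dB → 9.0 dB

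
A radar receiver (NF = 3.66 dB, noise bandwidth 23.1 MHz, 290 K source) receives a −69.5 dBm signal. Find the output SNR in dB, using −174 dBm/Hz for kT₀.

Noise floor: N = −174 + 10 log₁₀(B) + NF
10 log₁₀(2.31×10⁷) = 73.64 dB
N = −174 + 73.64 + 3.66 = −96.70 dBm
SNR = P_sig − N = −69.5 − (−96.70) = 27.20 dB → 27.2 dB

27.2 dB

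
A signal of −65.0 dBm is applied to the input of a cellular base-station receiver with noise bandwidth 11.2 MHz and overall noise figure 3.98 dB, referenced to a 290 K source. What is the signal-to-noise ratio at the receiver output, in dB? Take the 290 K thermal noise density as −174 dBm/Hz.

34.5 dB

Noise floor: N = −174 + 10 log₁₀(B) + NF
10 log₁₀(1.12×10⁷) = 70.49 dB
N = −174 + 70.49 + 3.98 = −99.53 dBm
SNR = P_sig − N = −65.0 − (−99.53) = 34.53 dB → 34.5 dB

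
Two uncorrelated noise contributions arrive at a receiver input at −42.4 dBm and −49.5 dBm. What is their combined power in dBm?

Convert to linear, add, convert back:
P₁ = 5.75×10⁻⁸ W, P₂ = 1.12×10⁻⁸ W
P_tot = 6.88×10⁻⁸ W → 10 log₁₀(P_tot / 10⁻³) = −41.6 dBm

−41.6 dBm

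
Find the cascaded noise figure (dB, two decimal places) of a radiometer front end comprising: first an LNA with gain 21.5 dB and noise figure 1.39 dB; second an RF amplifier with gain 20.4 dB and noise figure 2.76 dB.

1.41 dB

Convert to linear (a loss of L dB is a gain of −L dB): F_i = 10^(NF_i/10), G_i = 10^(G_i,dB/10)
  Stage 1: F_1 = 10^(1.39/10) = 1.377, G_1 = 10^(21.5/10) = 141.3
  Stage 2: F_2 = 10^(2.76/10) = 1.888, G_2 = 10^(20.4/10) = 109.6
Friis cascade:
  F = 1.377 + (1.888 − 1)/141.3 = 1.383
NF = 10 log₁₀(1.383) = 1.41 dB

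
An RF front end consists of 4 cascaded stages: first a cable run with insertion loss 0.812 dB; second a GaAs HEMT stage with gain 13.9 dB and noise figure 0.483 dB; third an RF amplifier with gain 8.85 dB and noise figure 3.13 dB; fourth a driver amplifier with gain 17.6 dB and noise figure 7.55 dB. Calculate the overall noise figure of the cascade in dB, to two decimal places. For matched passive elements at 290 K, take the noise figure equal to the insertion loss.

1.55 dB

Convert to linear (a loss of L dB is a gain of −L dB): F_i = 10^(NF_i/10), G_i = 10^(G_i,dB/10)
  Stage 1: F_1 = 10^(0.812/10) = 1.206, G_1 = 10^(−0.812/10) = 0.8295
  Stage 2: F_2 = 10^(0.483/10) = 1.118, G_2 = 10^(13.9/10) = 24.55
  Stage 3: F_3 = 10^(3.13/10) = 2.056, G_3 = 10^(8.85/10) = 7.674
  Stage 4: F_4 = 10^(7.55/10) = 5.689, G_4 = 10^(17.6/10) = 57.54
Friis cascade:
  F = 1.206 + (1.118 − 1)/0.8295 + (2.056 − 1)/20.36 + (5.689 − 1)/156.2 = 1.429
NF = 10 log₁₀(1.429) = 1.55 dB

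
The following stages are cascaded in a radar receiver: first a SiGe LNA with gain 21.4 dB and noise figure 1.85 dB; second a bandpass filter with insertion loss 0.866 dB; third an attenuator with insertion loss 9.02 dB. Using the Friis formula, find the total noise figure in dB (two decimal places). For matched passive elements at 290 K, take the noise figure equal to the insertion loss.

Convert to linear (a loss of L dB is a gain of −L dB): F_i = 10^(NF_i/10), G_i = 10^(G_i,dB/10)
  Stage 1: F_1 = 10^(1.85/10) = 1.531, G_1 = 10^(21.4/10) = 138.0
  Stage 2: F_2 = 10^(0.866/10) = 1.221, G_2 = 10^(−0.866/10) = 0.8192
  Stage 3: F_3 = 10^(9.02/10) = 7.980, G_3 = 10^(−9.02/10) = 0.1253
Friis cascade:
  F = 1.531 + (1.221 − 1)/138.0 + (7.980 − 1)/113.1 = 1.594
NF = 10 log₁₀(1.594) = 2.03 dB

2.03 dB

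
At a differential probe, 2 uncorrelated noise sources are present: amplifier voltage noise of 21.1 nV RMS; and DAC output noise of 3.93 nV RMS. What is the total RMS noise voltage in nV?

21.5 nV

Uncorrelated sources add in power (mean-square): V_tot = √(ΣV_i²)
V_tot = √[(2.11×10⁻⁸)² + (3.93×10⁻⁹)²] = 2.15×10⁻⁸ V = 21.5 nV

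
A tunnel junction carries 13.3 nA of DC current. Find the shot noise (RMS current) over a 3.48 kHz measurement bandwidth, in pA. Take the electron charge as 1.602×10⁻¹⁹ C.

3.85 pA

I_n = √(2qI·B)
2qI·B = 2 × 1.602×10⁻¹⁹ × 1.33×10⁻⁸ × 3.48×10³ = 1.48×10⁻²³ A²
I_n = √(1.48×10⁻²³) = 3.85×10⁻¹² A = 3.85 pA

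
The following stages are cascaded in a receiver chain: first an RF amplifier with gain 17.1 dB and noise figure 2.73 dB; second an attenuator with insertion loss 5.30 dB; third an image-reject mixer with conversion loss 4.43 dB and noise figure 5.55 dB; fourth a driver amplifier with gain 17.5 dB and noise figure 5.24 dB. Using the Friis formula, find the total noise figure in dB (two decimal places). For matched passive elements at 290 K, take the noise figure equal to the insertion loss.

Convert to linear (a loss of L dB is a gain of −L dB): F_i = 10^(NF_i/10), G_i = 10^(G_i,dB/10)
  Stage 1: F_1 = 10^(2.73/10) = 1.875, G_1 = 10^(17.1/10) = 51.29
  Stage 2: F_2 = 10^(5.30/10) = 3.388, G_2 = 10^(−5.30/10) = 0.2951
  Stage 3: F_3 = 10^(5.55/10) = 3.589, G_3 = 10^(−4.43/10) = 0.3606
  Stage 4: F_4 = 10^(5.24/10) = 3.342, G_4 = 10^(17.5/10) = 56.23
Friis cascade:
  F = 1.875 + (3.388 − 1)/51.29 + (3.589 − 1)/15.14 + (3.342 − 1)/5.458 = 2.522
NF = 10 log₁₀(2.522) = 4.02 dB

4.02 dB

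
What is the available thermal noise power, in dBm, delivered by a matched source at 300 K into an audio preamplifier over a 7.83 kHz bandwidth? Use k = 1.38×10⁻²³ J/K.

P_n = kTB = 1.38×10⁻²³ × 300 × 7.83×10³ = 3.24×10⁻¹⁷ W
In dBm: 10 log₁₀(3.24×10⁻¹⁷ / 10⁻³) = −134.9 dBm

−134.9 dBm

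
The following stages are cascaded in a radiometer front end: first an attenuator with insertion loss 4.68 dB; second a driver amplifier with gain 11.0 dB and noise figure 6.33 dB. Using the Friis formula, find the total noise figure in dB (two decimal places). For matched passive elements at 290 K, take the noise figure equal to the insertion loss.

11.01 dB

Convert to linear (a loss of L dB is a gain of −L dB): F_i = 10^(NF_i/10), G_i = 10^(G_i,dB/10)
  Stage 1: F_1 = 10^(4.68/10) = 2.938, G_1 = 10^(−4.68/10) = 0.3404
  Stage 2: F_2 = 10^(6.33/10) = 4.295, G_2 = 10^(11.0/10) = 12.59
Friis cascade:
  F = 2.938 + (4.295 − 1)/0.3404 = 12.62
NF = 10 log₁₀(12.62) = 11.01 dB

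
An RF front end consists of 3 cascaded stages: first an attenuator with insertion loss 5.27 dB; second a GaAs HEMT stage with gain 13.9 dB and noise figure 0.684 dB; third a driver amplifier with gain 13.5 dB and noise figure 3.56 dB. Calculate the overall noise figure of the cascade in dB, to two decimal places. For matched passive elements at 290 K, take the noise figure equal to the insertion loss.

6.14 dB

Convert to linear (a loss of L dB is a gain of −L dB): F_i = 10^(NF_i/10), G_i = 10^(G_i,dB/10)
  Stage 1: F_1 = 10^(5.27/10) = 3.365, G_1 = 10^(−5.27/10) = 0.2972
  Stage 2: F_2 = 10^(0.684/10) = 1.171, G_2 = 10^(13.9/10) = 24.55
  Stage 3: F_3 = 10^(3.56/10) = 2.270, G_3 = 10^(13.5/10) = 22.39
Friis cascade:
  F = 3.365 + (1.171 − 1)/0.2972 + (2.270 − 1)/7.295 = 4.113
NF = 10 log₁₀(4.113) = 6.14 dB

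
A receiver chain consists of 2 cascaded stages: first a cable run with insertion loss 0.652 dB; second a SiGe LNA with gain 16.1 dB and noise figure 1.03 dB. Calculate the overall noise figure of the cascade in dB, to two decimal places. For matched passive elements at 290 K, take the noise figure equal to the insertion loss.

Convert to linear (a loss of L dB is a gain of −L dB): F_i = 10^(NF_i/10), G_i = 10^(G_i,dB/10)
  Stage 1: F_1 = 10^(0.652/10) = 1.162, G_1 = 10^(−0.652/10) = 0.8606
  Stage 2: F_2 = 10^(1.03/10) = 1.268, G_2 = 10^(16.1/10) = 40.74
Friis cascade:
  F = 1.162 + (1.268 − 1)/0.8606 = 1.473
NF = 10 log₁₀(1.473) = 1.68 dB

1.68 dB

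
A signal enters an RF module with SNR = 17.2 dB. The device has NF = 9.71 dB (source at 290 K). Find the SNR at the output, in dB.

7.49 dB

By definition F = SNR_in/SNR_out, so in dB: SNR_out = SNR_in − NF
SNR_out = 17.2 − 9.71 = 7.49 dB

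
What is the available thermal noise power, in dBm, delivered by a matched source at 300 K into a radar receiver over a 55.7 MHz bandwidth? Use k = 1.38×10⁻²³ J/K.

−96.4 dBm

P_n = kTB = 1.38×10⁻²³ × 300 × 5.57×10⁷ = 2.31×10⁻¹³ W
In dBm: 10 log₁₀(2.31×10⁻¹³ / 10⁻³) = −96.4 dBm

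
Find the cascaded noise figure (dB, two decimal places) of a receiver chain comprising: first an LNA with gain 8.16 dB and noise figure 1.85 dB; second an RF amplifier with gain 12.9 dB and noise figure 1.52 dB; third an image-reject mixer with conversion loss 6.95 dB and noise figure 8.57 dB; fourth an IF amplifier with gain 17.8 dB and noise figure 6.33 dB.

Convert to linear (a loss of L dB is a gain of −L dB): F_i = 10^(NF_i/10), G_i = 10^(G_i,dB/10)
  Stage 1: F_1 = 10^(1.85/10) = 1.531, G_1 = 10^(8.16/10) = 6.546
  Stage 2: F_2 = 10^(1.52/10) = 1.419, G_2 = 10^(12.9/10) = 19.50
  Stage 3: F_3 = 10^(8.57/10) = 7.194, G_3 = 10^(−6.95/10) = 0.2018
  Stage 4: F_4 = 10^(6.33/10) = 4.295, G_4 = 10^(17.8/10) = 60.26
Friis cascade:
  F = 1.531 + (1.419 − 1)/6.546 + (7.194 − 1)/127.6 + (4.295 − 1)/25.76 = 1.772
NF = 10 log₁₀(1.772) = 2.48 dB

2.48 dB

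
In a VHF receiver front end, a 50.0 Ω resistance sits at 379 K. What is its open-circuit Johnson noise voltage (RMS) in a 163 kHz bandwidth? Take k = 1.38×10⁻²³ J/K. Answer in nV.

413 nV

V_n = √(4kTRB)
4kTRB = 4 × 1.38×10⁻²³ × 379 × 5.00×10¹ × 1.63×10⁵ = 1.71×10⁻¹³ V²
V_n = √(1.71×10⁻¹³) = 4.13×10⁻⁷ V = 413 nV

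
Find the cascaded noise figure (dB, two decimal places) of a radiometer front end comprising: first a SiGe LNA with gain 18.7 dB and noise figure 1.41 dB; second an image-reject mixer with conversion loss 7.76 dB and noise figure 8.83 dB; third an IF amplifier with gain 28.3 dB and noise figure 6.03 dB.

2.34 dB

Convert to linear (a loss of L dB is a gain of −L dB): F_i = 10^(NF_i/10), G_i = 10^(G_i,dB/10)
  Stage 1: F_1 = 10^(1.41/10) = 1.384, G_1 = 10^(18.7/10) = 74.13
  Stage 2: F_2 = 10^(8.83/10) = 7.638, G_2 = 10^(−7.76/10) = 0.1675
  Stage 3: F_3 = 10^(6.03/10) = 4.009, G_3 = 10^(28.3/10) = 676.1
Friis cascade:
  F = 1.384 + (7.638 − 1)/74.13 + (4.009 − 1)/12.42 = 1.715
NF = 10 log₁₀(1.715) = 2.34 dB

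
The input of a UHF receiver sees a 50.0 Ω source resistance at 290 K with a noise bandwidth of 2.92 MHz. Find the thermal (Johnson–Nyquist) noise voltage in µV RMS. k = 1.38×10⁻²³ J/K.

V_n = √(4kTRB)
4kTRB = 4 × 1.38×10⁻²³ × 290 × 5.00×10¹ × 2.92×10⁶ = 2.34×10⁻¹² V²
V_n = √(2.34×10⁻¹²) = 1.53×10⁻⁶ V = 1.53 µV

1.53 µV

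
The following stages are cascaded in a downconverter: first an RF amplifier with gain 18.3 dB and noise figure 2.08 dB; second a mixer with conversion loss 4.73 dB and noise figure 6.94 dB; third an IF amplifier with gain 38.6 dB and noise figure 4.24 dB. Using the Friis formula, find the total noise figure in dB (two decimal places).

Convert to linear (a loss of L dB is a gain of −L dB): F_i = 10^(NF_i/10), G_i = 10^(G_i,dB/10)
  Stage 1: F_1 = 10^(2.08/10) = 1.614, G_1 = 10^(18.3/10) = 67.61
  Stage 2: F_2 = 10^(6.94/10) = 4.943, G_2 = 10^(−4.73/10) = 0.3365
  Stage 3: F_3 = 10^(4.24/10) = 2.655, G_3 = 10^(38.6/10) = 7244
Friis cascade:
  F = 1.614 + (4.943 − 1)/67.61 + (2.655 − 1)/22.75 = 1.745
NF = 10 log₁₀(1.745) = 2.42 dB

2.42 dB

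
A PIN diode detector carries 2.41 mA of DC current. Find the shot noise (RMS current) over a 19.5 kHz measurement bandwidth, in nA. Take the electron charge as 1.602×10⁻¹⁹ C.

I_n = √(2qI·B)
2qI·B = 2 × 1.602×10⁻¹⁹ × 2.41×10⁻³ × 1.95×10⁴ = 1.51×10⁻¹⁷ A²
I_n = √(1.51×10⁻¹⁷) = 3.88×10⁻⁹ A = 3.88 nA

3.88 nA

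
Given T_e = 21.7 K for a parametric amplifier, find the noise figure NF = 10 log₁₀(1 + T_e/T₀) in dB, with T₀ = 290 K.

F = 1 + T_e/T₀ = 1 + 21.7/290 = 1.07483
NF = 10 log₁₀(1.07483) = 0.313 dB

0.313 dB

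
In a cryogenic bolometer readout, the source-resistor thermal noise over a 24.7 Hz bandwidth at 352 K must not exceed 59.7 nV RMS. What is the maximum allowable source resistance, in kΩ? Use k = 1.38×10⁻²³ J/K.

7.43 kΩ

Johnson–Nyquist: V_n = √(4kTRB) ⇒ R = V_n² / (4kTB)
4kTB = 4 × 1.38×10⁻²³ × 352 × 2.47×10¹ = 4.80×10⁻¹⁹
R = (5.97×10⁻⁸)² / 4.80×10⁻¹⁹ = 7.43×10³ Ω = 7.43 kΩ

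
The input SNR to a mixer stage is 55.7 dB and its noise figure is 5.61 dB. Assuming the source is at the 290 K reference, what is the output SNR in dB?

50.09 dB

By definition F = SNR_in/SNR_out, so in dB: SNR_out = SNR_in − NF
SNR_out = 55.7 − 5.61 = 50.09 dB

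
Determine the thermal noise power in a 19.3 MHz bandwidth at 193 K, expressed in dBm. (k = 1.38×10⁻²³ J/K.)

−102.9 dBm

P_n = kTB = 1.38×10⁻²³ × 193 × 1.93×10⁷ = 5.14×10⁻¹⁴ W
In dBm: 10 log₁₀(5.14×10⁻¹⁴ / 10⁻³) = −102.9 dBm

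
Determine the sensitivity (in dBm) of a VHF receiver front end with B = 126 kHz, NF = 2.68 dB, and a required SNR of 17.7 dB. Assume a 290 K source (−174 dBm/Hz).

Sensitivity = −174 + 10 log₁₀(B) + NF + SNR_min
= −174 + 51 + 2.68 + 17.7
= −102.62 dBm → −102.6 dBm

−102.6 dBm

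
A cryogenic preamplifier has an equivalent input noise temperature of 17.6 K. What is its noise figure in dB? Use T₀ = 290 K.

F = 1 + T_e/T₀ = 1 + 17.6/290 = 1.06069
NF = 10 log₁₀(1.06069) = 0.256 dB

0.256 dB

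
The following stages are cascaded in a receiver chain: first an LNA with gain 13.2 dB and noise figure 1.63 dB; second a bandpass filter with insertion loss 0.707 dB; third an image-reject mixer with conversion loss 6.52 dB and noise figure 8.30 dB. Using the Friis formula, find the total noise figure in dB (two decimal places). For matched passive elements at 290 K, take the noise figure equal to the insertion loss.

Convert to linear (a loss of L dB is a gain of −L dB): F_i = 10^(NF_i/10), G_i = 10^(G_i,dB/10)
  Stage 1: F_1 = 10^(1.63/10) = 1.455, G_1 = 10^(13.2/10) = 20.89
  Stage 2: F_2 = 10^(0.707/10) = 1.177, G_2 = 10^(−0.707/10) = 0.8498
  Stage 3: F_3 = 10^(8.30/10) = 6.761, G_3 = 10^(−6.52/10) = 0.2228
Friis cascade:
  F = 1.455 + (1.177 − 1)/20.89 + (6.761 − 1)/17.75 = 1.788
NF = 10 log₁₀(1.788) = 2.52 dB

2.52 dB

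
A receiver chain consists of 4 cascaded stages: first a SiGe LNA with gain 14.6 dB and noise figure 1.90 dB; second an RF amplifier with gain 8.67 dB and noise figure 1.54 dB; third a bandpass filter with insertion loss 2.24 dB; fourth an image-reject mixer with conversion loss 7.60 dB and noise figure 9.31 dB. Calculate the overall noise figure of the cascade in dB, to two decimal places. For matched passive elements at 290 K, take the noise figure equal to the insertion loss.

2.11 dB

Convert to linear (a loss of L dB is a gain of −L dB): F_i = 10^(NF_i/10), G_i = 10^(G_i,dB/10)
  Stage 1: F_1 = 10^(1.90/10) = 1.549, G_1 = 10^(14.6/10) = 28.84
  Stage 2: F_2 = 10^(1.54/10) = 1.426, G_2 = 10^(8.67/10) = 7.362
  Stage 3: F_3 = 10^(2.24/10) = 1.675, G_3 = 10^(−2.24/10) = 0.5970
  Stage 4: F_4 = 10^(9.31/10) = 8.531, G_4 = 10^(−7.60/10) = 0.1738
Friis cascade:
  F = 1.549 + (1.426 − 1)/28.84 + (1.675 − 1)/212.3 + (8.531 − 1)/126.8 = 1.626
NF = 10 log₁₀(1.626) = 2.11 dB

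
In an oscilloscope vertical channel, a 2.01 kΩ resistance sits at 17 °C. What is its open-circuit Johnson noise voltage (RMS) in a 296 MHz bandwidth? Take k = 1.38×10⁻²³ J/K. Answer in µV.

T = 17 °C + 273.15 = 290.15 K
V_n = √(4kTRB)
4kTRB = 4 × 1.38×10⁻²³ × 290.15 × 2.01×10³ × 2.96×10⁸ = 9.53×10⁻⁹ V²
V_n = √(9.53×10⁻⁹) = 9.76×10⁻⁵ V = 97.6 µV

97.6 µV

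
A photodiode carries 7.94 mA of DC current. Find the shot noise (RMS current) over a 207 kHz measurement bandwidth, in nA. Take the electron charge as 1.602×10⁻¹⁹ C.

22.9 nA

I_n = √(2qI·B)
2qI·B = 2 × 1.602×10⁻¹⁹ × 7.94×10⁻³ × 2.07×10⁵ = 5.27×10⁻¹⁶ A²
I_n = √(5.27×10⁻¹⁶) = 2.29×10⁻⁸ A = 22.9 nA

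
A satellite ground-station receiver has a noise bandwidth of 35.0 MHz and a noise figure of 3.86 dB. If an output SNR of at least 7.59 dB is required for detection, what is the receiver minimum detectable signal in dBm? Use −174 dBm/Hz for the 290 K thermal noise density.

Sensitivity = −174 + 10 log₁₀(B) + NF + SNR_min
= −174 + 75.44 + 3.86 + 7.59
= −87.11 dBm → −87.1 dBm

−87.1 dBm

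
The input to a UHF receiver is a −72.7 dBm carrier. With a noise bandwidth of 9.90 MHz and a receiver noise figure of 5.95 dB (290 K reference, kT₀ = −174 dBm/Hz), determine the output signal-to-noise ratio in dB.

25.4 dB

Noise floor: N = −174 + 10 log₁₀(B) + NF
10 log₁₀(9.90×10⁶) = 69.96 dB
N = −174 + 69.96 + 5.95 = −98.09 dBm
SNR = P_sig − N = −72.7 − (−98.09) = 25.39 dB → 25.4 dB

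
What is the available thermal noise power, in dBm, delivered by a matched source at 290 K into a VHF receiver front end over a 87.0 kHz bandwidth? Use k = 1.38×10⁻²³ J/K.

P_n = kTB = 1.38×10⁻²³ × 290 × 8.70×10⁴ = 3.48×10⁻¹⁶ W
In dBm: 10 log₁₀(3.48×10⁻¹⁶ / 10⁻³) = −124.6 dBm

−124.6 dBm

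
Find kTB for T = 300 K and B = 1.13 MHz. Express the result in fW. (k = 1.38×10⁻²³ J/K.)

P_n = kTB = 1.38×10⁻²³ × 300 × 1.13×10⁶ = 4.68×10⁻¹⁵ W = 4.68 fW

4.68 fW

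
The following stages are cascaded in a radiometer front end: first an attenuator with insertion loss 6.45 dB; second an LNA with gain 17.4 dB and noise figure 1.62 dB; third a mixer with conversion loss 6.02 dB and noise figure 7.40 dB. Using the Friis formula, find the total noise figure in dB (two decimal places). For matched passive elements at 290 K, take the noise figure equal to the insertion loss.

Convert to linear (a loss of L dB is a gain of −L dB): F_i = 10^(NF_i/10), G_i = 10^(G_i,dB/10)
  Stage 1: F_1 = 10^(6.45/10) = 4.416, G_1 = 10^(−6.45/10) = 0.2265
  Stage 2: F_2 = 10^(1.62/10) = 1.452, G_2 = 10^(17.4/10) = 54.95
  Stage 3: F_3 = 10^(7.40/10) = 5.495, G_3 = 10^(−6.02/10) = 0.2500
Friis cascade:
  F = 4.416 + (1.452 − 1)/0.2265 + (5.495 − 1)/12.45 = 6.773
NF = 10 log₁₀(6.773) = 8.31 dB

8.31 dB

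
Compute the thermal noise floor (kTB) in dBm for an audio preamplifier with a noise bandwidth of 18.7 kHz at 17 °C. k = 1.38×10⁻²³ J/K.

T = 17 °C + 273.15 = 290.15 K
P_n = kTB = 1.38×10⁻²³ × 290.15 × 1.87×10⁴ = 7.49×10⁻¹⁷ W
In dBm: 10 log₁₀(7.49×10⁻¹⁷ / 10⁻³) = −131.3 dBm

−131.3 dBm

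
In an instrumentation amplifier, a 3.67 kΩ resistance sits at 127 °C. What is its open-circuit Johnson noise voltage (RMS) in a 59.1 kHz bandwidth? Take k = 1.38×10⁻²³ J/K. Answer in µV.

T = 127 °C + 273.15 = 400.15 K
V_n = √(4kTRB)
4kTRB = 4 × 1.38×10⁻²³ × 400.15 × 3.67×10³ × 5.91×10⁴ = 4.79×10⁻¹² V²
V_n = √(4.79×10⁻¹²) = 2.19×10⁻⁶ V = 2.19 µV

2.19 µV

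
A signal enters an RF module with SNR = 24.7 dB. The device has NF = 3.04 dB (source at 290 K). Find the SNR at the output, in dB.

21.66 dB

By definition F = SNR_in/SNR_out, so in dB: SNR_out = SNR_in − NF
SNR_out = 24.7 − 3.04 = 21.66 dB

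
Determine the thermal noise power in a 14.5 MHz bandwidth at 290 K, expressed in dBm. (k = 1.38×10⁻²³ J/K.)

−102.4 dBm

P_n = kTB = 1.38×10⁻²³ × 290 × 1.45×10⁷ = 5.80×10⁻¹⁴ W
In dBm: 10 log₁₀(5.80×10⁻¹⁴ / 10⁻³) = −102.4 dBm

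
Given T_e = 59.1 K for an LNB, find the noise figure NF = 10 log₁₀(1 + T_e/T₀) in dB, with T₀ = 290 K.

F = 1 + T_e/T₀ = 1 + 59.1/290 = 1.20379
NF = 10 log₁₀(1.20379) = 0.806 dB

0.806 dB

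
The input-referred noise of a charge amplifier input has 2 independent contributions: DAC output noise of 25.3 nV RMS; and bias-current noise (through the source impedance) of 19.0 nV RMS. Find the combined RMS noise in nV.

Uncorrelated sources add in power (mean-square): V_tot = √(ΣV_i²)
V_tot = √[(2.53×10⁻⁸)² + (1.90×10⁻⁸)²] = 3.16×10⁻⁸ V = 31.6 nV

31.6 nV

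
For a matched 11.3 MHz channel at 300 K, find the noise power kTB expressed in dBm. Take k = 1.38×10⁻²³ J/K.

P_n = kTB = 1.38×10⁻²³ × 300 × 1.13×10⁷ = 4.68×10⁻¹⁴ W
In dBm: 10 log₁₀(4.68×10⁻¹⁴ / 10⁻³) = −103.3 dBm

−103.3 dBm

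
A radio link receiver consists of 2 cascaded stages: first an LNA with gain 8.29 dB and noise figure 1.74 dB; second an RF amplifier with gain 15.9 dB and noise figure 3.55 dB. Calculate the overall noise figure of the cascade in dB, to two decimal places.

2.25 dB

Convert to linear (a loss of L dB is a gain of −L dB): F_i = 10^(NF_i/10), G_i = 10^(G_i,dB/10)
  Stage 1: F_1 = 10^(1.74/10) = 1.493, G_1 = 10^(8.29/10) = 6.745
  Stage 2: F_2 = 10^(3.55/10) = 2.265, G_2 = 10^(15.9/10) = 38.90
Friis cascade:
  F = 1.493 + (2.265 − 1)/6.745 = 1.680
NF = 10 log₁₀(1.680) = 2.25 dB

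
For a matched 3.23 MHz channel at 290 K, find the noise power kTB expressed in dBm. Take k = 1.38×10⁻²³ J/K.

−108.9 dBm

P_n = kTB = 1.38×10⁻²³ × 290 × 3.23×10⁶ = 1.29×10⁻¹⁴ W
In dBm: 10 log₁₀(1.29×10⁻¹⁴ / 10⁻³) = −108.9 dBm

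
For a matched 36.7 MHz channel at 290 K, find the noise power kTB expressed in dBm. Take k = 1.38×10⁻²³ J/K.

−98.3 dBm

P_n = kTB = 1.38×10⁻²³ × 290 × 3.67×10⁷ = 1.47×10⁻¹³ W
In dBm: 10 log₁₀(1.47×10⁻¹³ / 10⁻³) = −98.3 dBm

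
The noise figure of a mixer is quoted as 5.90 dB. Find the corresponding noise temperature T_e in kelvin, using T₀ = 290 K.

F = 10^(5.90/10) = 3.89045
T_e = (F − 1)·T₀ = (3.89045 − 1) × 290 = 838 K

838 K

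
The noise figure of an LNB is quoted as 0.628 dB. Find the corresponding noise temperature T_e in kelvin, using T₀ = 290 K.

F = 10^(0.628/10) = 1.15558
T_e = (F − 1)·T₀ = (1.15558 − 1) × 290 = 45.1 K

45.1 K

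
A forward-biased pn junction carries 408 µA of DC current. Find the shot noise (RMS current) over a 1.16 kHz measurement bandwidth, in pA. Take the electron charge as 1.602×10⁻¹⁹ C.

I_n = √(2qI·B)
2qI·B = 2 × 1.602×10⁻¹⁹ × 4.08×10⁻⁴ × 1.16×10³ = 1.52×10⁻¹⁹ A²
I_n = √(1.52×10⁻¹⁹) = 3.89×10⁻¹⁰ A = 389 pA

389 pA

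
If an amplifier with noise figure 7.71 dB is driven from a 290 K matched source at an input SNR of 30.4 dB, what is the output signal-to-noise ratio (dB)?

22.69 dB

By definition F = SNR_in/SNR_out, so in dB: SNR_out = SNR_in − NF
SNR_out = 30.4 − 7.71 = 22.69 dB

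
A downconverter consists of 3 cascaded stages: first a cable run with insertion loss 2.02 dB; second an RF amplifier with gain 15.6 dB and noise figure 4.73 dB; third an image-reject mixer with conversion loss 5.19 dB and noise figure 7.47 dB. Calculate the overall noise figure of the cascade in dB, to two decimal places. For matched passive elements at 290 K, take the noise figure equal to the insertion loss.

6.93 dB

Convert to linear (a loss of L dB is a gain of −L dB): F_i = 10^(NF_i/10), G_i = 10^(G_i,dB/10)
  Stage 1: F_1 = 10^(2.02/10) = 1.592, G_1 = 10^(−2.02/10) = 0.6281
  Stage 2: F_2 = 10^(4.73/10) = 2.972, G_2 = 10^(15.6/10) = 36.31
  Stage 3: F_3 = 10^(7.47/10) = 5.585, G_3 = 10^(−5.19/10) = 0.3027
Friis cascade:
  F = 1.592 + (2.972 − 1)/0.6281 + (5.585 − 1)/22.80 = 4.933
NF = 10 log₁₀(4.933) = 6.93 dB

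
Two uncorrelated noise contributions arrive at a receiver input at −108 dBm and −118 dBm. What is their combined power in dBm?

Convert to linear, add, convert back:
P₁ = 1.58×10⁻¹⁴ W, P₂ = 1.58×10⁻¹⁵ W
P_tot = 1.74×10⁻¹⁴ W → 10 log₁₀(P_tot / 10⁻³) = −107.6 dBm

−107.6 dBm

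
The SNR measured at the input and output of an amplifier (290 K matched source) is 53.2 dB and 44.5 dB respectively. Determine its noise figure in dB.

NF (dB) = SNR_in(dB) − SNR_out(dB) when the source is at T₀
NF = 53.2 − 44.5 = 8.7 dB

8.7 dB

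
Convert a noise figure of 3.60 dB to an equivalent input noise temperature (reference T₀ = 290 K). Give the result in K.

374 K

F = 10^(3.60/10) = 2.29087
T_e = (F − 1)·T₀ = (2.29087 − 1) × 290 = 374 K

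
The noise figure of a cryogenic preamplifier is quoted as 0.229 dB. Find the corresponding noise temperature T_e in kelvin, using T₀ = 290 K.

F = 10^(0.229/10) = 1.05414
T_e = (F − 1)·T₀ = (1.05414 − 1) × 290 = 15.7 K

15.7 K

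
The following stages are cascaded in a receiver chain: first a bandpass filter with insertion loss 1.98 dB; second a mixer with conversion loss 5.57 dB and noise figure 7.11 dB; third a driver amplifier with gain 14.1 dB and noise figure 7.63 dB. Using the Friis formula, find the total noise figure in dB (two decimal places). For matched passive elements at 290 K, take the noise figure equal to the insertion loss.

15.49 dB

Convert to linear (a loss of L dB is a gain of −L dB): F_i = 10^(NF_i/10), G_i = 10^(G_i,dB/10)
  Stage 1: F_1 = 10^(1.98/10) = 1.578, G_1 = 10^(−1.98/10) = 0.6339
  Stage 2: F_2 = 10^(7.11/10) = 5.140, G_2 = 10^(−5.57/10) = 0.2773
  Stage 3: F_3 = 10^(7.63/10) = 5.794, G_3 = 10^(14.1/10) = 25.70
Friis cascade:
  F = 1.578 + (5.140 − 1)/0.6339 + (5.794 − 1)/0.1758 = 35.38
NF = 10 log₁₀(35.38) = 15.49 dB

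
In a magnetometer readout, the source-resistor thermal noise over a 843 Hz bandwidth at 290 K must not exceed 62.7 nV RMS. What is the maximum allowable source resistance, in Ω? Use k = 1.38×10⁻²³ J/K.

291 Ω

Johnson–Nyquist: V_n = √(4kTRB) ⇒ R = V_n² / (4kTB)
4kTB = 4 × 1.38×10⁻²³ × 290 × 8.43×10² = 1.35×10⁻¹⁷
R = (6.27×10⁻⁸)² / 1.35×10⁻¹⁷ = 2.91×10² Ω = 291 Ω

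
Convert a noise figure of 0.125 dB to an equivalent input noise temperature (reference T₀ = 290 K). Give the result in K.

8.47 K

F = 10^(0.125/10) = 1.0292
T_e = (F − 1)·T₀ = (1.0292 − 1) × 290 = 8.47 K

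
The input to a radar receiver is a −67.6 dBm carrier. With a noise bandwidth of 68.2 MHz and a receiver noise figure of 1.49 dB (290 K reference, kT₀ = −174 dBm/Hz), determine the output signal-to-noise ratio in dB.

26.6 dB

Noise floor: N = −174 + 10 log₁₀(B) + NF
10 log₁₀(6.82×10⁷) = 78.34 dB
N = −174 + 78.34 + 1.49 = −94.17 dBm
SNR = P_sig − N = −67.6 − (−94.17) = 26.57 dB → 26.6 dB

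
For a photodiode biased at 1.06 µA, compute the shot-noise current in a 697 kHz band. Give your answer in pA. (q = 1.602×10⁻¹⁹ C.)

I_n = √(2qI·B)
2qI·B = 2 × 1.602×10⁻¹⁹ × 1.06×10⁻⁶ × 6.97×10⁵ = 2.37×10⁻¹⁹ A²
I_n = √(2.37×10⁻¹⁹) = 4.87×10⁻¹⁰ A = 487 pA

487 pA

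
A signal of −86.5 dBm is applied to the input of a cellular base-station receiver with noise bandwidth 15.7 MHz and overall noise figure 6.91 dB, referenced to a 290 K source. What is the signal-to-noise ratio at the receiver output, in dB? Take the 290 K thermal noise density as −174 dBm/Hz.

8.6 dB

Noise floor: N = −174 + 10 log₁₀(B) + NF
10 log₁₀(1.57×10⁷) = 71.96 dB
N = −174 + 71.96 + 6.91 = −95.13 dBm
SNR = P_sig − N = −86.5 − (−95.13) = 8.63 dB → 8.6 dB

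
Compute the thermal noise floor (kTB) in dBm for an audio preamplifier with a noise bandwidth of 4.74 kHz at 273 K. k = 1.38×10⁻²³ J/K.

−137.5 dBm

P_n = kTB = 1.38×10⁻²³ × 273 × 4.74×10³ = 1.79×10⁻¹⁷ W
In dBm: 10 log₁₀(1.79×10⁻¹⁷ / 10⁻³) = −137.5 dBm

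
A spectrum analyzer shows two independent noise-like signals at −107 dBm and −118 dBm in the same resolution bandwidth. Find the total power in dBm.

Convert to linear, add, convert back:
P₁ = 2.00×10⁻¹⁴ W, P₂ = 1.58×10⁻¹⁵ W
P_tot = 2.15×10⁻¹⁴ W → 10 log₁₀(P_tot / 10⁻³) = −106.7 dBm

−106.7 dBm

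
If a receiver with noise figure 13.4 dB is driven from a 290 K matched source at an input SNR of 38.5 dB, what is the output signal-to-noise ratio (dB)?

25.1 dB

By definition F = SNR_in/SNR_out, so in dB: SNR_out = SNR_in − NF
SNR_out = 38.5 − 13.4 = 25.1 dB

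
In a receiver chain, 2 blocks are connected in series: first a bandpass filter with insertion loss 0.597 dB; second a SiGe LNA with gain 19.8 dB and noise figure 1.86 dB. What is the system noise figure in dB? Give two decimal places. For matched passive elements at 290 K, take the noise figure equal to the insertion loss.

2.46 dB

Convert to linear (a loss of L dB is a gain of −L dB): F_i = 10^(NF_i/10), G_i = 10^(G_i,dB/10)
  Stage 1: F_1 = 10^(0.597/10) = 1.147, G_1 = 10^(−0.597/10) = 0.8716
  Stage 2: F_2 = 10^(1.86/10) = 1.535, G_2 = 10^(19.8/10) = 95.50
Friis cascade:
  F = 1.147 + (1.535 − 1)/0.8716 = 1.761
NF = 10 log₁₀(1.761) = 2.46 dB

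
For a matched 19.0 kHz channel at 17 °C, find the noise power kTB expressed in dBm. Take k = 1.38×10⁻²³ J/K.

T = 17 °C + 273.15 = 290.15 K
P_n = kTB = 1.38×10⁻²³ × 290.15 × 1.90×10⁴ = 7.61×10⁻¹⁷ W
In dBm: 10 log₁₀(7.61×10⁻¹⁷ / 10⁻³) = −131.2 dBm

−131.2 dBm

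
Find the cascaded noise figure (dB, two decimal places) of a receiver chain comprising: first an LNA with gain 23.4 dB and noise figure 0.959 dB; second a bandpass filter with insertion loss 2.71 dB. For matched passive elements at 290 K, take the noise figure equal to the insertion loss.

Convert to linear (a loss of L dB is a gain of −L dB): F_i = 10^(NF_i/10), G_i = 10^(G_i,dB/10)
  Stage 1: F_1 = 10^(0.959/10) = 1.247, G_1 = 10^(23.4/10) = 218.8
  Stage 2: F_2 = 10^(2.71/10) = 1.866, G_2 = 10^(−2.71/10) = 0.5358
Friis cascade:
  F = 1.247 + (1.866 − 1)/218.8 = 1.251
NF = 10 log₁₀(1.251) = 0.97 dB

0.97 dB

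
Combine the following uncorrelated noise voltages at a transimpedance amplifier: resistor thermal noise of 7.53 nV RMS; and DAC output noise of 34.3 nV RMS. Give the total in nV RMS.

35.1 nV

Uncorrelated sources add in power (mean-square): V_tot = √(ΣV_i²)
V_tot = √[(7.53×10⁻⁹)² + (3.43×10⁻⁸)²] = 3.51×10⁻⁸ V = 35.1 nV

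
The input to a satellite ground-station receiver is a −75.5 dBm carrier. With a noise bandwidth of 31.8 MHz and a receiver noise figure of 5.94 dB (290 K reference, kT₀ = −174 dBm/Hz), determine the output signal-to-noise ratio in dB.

Noise floor: N = −174 + 10 log₁₀(B) + NF
10 log₁₀(3.18×10⁷) = 75.02 dB
N = −174 + 75.02 + 5.94 = −93.04 dBm
SNR = P_sig − N = −75.5 − (−93.04) = 17.54 dB → 17.5 dB

17.5 dB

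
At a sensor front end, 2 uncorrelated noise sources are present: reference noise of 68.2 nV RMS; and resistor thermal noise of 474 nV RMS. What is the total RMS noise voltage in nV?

Uncorrelated sources add in power (mean-square): V_tot = √(ΣV_i²)
V_tot = √[(6.82×10⁻⁸)² + (4.74×10⁻⁷)²] = 4.79×10⁻⁷ V = 479 nV

479 nV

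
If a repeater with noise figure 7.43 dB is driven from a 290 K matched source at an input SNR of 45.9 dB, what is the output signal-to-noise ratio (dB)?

By definition F = SNR_in/SNR_out, so in dB: SNR_out = SNR_in − NF
SNR_out = 45.9 − 7.43 = 38.47 dB

38.47 dB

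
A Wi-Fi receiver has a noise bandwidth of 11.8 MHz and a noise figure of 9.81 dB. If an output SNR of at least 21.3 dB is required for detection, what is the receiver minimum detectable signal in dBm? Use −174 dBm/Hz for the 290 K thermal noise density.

−72.2 dBm

Sensitivity = −174 + 10 log₁₀(B) + NF + SNR_min
= −174 + 70.72 + 9.81 + 21.3
= −72.17 dBm → −72.2 dBm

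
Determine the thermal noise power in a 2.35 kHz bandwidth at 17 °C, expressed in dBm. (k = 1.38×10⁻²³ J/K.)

−140.3 dBm

T = 17 °C + 273.15 = 290.15 K
P_n = kTB = 1.38×10⁻²³ × 290.15 × 2.35×10³ = 9.41×10⁻¹⁸ W
In dBm: 10 log₁₀(9.41×10⁻¹⁸ / 10⁻³) = −140.3 dBm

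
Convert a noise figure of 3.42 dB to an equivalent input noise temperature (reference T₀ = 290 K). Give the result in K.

347 K

F = 10^(3.42/10) = 2.19786
T_e = (F − 1)·T₀ = (2.19786 − 1) × 290 = 347 K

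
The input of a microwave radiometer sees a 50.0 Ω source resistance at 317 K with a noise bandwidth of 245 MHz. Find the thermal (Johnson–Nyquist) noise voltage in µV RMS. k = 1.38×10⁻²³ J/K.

14.6 µV

V_n = √(4kTRB)
4kTRB = 4 × 1.38×10⁻²³ × 317 × 5.00×10¹ × 2.45×10⁸ = 2.14×10⁻¹⁰ V²
V_n = √(2.14×10⁻¹⁰) = 1.46×10⁻⁵ V = 14.6 µV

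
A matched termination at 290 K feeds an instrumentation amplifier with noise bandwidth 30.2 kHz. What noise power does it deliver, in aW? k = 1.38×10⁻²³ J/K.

P_n = kTB = 1.38×10⁻²³ × 290 × 3.02×10⁴ = 1.21×10⁻¹⁶ W = 121 aW

121 aW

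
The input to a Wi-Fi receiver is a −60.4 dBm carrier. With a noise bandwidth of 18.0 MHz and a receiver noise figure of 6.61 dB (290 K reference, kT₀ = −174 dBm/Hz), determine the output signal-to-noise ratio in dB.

34.4 dB

Noise floor: N = −174 + 10 log₁₀(B) + NF
10 log₁₀(1.80×10⁷) = 72.55 dB
N = −174 + 72.55 + 6.61 = −94.84 dBm
SNR = P_sig − N = −60.4 − (−94.84) = 34.44 dB → 34.4 dB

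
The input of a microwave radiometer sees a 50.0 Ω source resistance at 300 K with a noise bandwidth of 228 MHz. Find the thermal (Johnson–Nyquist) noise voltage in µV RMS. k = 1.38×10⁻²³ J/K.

13.7 µV

V_n = √(4kTRB)
4kTRB = 4 × 1.38×10⁻²³ × 300 × 5.00×10¹ × 2.28×10⁸ = 1.89×10⁻¹⁰ V²
V_n = √(1.89×10⁻¹⁰) = 1.37×10⁻⁵ V = 13.7 µV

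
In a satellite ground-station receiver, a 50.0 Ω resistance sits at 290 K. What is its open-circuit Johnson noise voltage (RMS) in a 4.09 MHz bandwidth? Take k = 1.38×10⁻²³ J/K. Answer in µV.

V_n = √(4kTRB)
4kTRB = 4 × 1.38×10⁻²³ × 290 × 5.00×10¹ × 4.09×10⁶ = 3.27×10⁻¹² V²
V_n = √(3.27×10⁻¹²) = 1.81×10⁻⁶ V = 1.81 µV

1.81 µV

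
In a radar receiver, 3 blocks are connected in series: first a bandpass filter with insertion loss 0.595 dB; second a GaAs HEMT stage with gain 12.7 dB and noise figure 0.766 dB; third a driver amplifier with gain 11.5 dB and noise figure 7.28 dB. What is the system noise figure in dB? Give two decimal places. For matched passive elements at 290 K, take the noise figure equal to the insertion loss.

2.14 dB

Convert to linear (a loss of L dB is a gain of −L dB): F_i = 10^(NF_i/10), G_i = 10^(G_i,dB/10)
  Stage 1: F_1 = 10^(0.595/10) = 1.147, G_1 = 10^(−0.595/10) = 0.8720
  Stage 2: F_2 = 10^(0.766/10) = 1.193, G_2 = 10^(12.7/10) = 18.62
  Stage 3: F_3 = 10^(7.28/10) = 5.346, G_3 = 10^(11.5/10) = 14.13
Friis cascade:
  F = 1.147 + (1.193 − 1)/0.8720 + (5.346 − 1)/16.24 = 1.636
NF = 10 log₁₀(1.636) = 2.14 dB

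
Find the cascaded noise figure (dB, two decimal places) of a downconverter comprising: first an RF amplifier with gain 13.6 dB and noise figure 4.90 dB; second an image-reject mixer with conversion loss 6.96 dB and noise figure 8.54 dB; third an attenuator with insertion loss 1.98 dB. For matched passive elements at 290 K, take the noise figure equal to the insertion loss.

5.42 dB

Convert to linear (a loss of L dB is a gain of −L dB): F_i = 10^(NF_i/10), G_i = 10^(G_i,dB/10)
  Stage 1: F_1 = 10^(4.90/10) = 3.090, G_1 = 10^(13.6/10) = 22.91
  Stage 2: F_2 = 10^(8.54/10) = 7.145, G_2 = 10^(−6.96/10) = 0.2014
  Stage 3: F_3 = 10^(1.98/10) = 1.578, G_3 = 10^(−1.98/10) = 0.6339
Friis cascade:
  F = 3.090 + (7.145 − 1)/22.91 + (1.578 − 1)/4.613 = 3.484
NF = 10 log₁₀(3.484) = 5.42 dB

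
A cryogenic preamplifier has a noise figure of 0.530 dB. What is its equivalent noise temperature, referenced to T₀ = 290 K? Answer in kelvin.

37.6 K

F = 10^(0.530/10) = 1.1298
T_e = (F − 1)·T₀ = (1.1298 − 1) × 290 = 37.6 K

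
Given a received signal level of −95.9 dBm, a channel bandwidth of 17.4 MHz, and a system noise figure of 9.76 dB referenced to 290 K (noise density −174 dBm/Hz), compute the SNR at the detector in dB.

−4.1 dB

Noise floor: N = −174 + 10 log₁₀(B) + NF
10 log₁₀(1.74×10⁷) = 72.41 dB
N = −174 + 72.41 + 9.76 = −91.83 dBm
SNR = P_sig − N = −95.9 − (−91.83) = −4.07 dB → −4.1 dB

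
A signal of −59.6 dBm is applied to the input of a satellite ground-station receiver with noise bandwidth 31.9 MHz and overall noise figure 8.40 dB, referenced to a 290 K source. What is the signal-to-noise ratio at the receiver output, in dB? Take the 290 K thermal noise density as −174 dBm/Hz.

31.0 dB

Noise floor: N = −174 + 10 log₁₀(B) + NF
10 log₁₀(3.19×10⁷) = 75.04 dB
N = −174 + 75.04 + 8.40 = −90.56 dBm
SNR = P_sig − N = −59.6 − (−90.56) = 30.96 dB → 31.0 dB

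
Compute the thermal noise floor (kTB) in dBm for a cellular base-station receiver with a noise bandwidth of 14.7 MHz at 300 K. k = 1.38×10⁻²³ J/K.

P_n = kTB = 1.38×10⁻²³ × 300 × 1.47×10⁷ = 6.09×10⁻¹⁴ W
In dBm: 10 log₁₀(6.09×10⁻¹⁴ / 10⁻³) = −102.2 dBm

−102.2 dBm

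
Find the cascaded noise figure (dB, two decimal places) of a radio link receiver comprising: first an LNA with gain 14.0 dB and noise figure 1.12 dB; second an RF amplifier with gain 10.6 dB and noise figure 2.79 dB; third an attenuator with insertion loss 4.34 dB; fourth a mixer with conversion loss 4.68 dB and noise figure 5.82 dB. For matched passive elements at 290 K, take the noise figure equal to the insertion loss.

1.34 dB

Convert to linear (a loss of L dB is a gain of −L dB): F_i = 10^(NF_i/10), G_i = 10^(G_i,dB/10)
  Stage 1: F_1 = 10^(1.12/10) = 1.294, G_1 = 10^(14.0/10) = 25.12
  Stage 2: F_2 = 10^(2.79/10) = 1.901, G_2 = 10^(10.6/10) = 11.48
  Stage 3: F_3 = 10^(4.34/10) = 2.716, G_3 = 10^(−4.34/10) = 0.3681
  Stage 4: F_4 = 10^(5.82/10) = 3.819, G_4 = 10^(−4.68/10) = 0.3404
Friis cascade:
  F = 1.294 + (1.901 − 1)/25.12 + (2.716 − 1)/288.4 + (3.819 − 1)/106.2 = 1.363
NF = 10 log₁₀(1.363) = 1.34 dB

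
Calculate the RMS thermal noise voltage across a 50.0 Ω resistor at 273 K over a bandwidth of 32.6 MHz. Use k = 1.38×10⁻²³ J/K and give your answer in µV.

V_n = √(4kTRB)
4kTRB = 4 × 1.38×10⁻²³ × 273 × 5.00×10¹ × 3.26×10⁷ = 2.46×10⁻¹¹ V²
V_n = √(2.46×10⁻¹¹) = 4.96×10⁻⁶ V = 4.96 µV

4.96 µV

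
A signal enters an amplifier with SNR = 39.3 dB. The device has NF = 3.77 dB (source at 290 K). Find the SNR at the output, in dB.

By definition F = SNR_in/SNR_out, so in dB: SNR_out = SNR_in − NF
SNR_out = 39.3 − 3.77 = 35.53 dB

35.53 dB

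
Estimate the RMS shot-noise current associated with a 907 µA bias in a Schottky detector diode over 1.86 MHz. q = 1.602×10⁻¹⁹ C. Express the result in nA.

I_n = √(2qI·B)
2qI·B = 2 × 1.602×10⁻¹⁹ × 9.07×10⁻⁴ × 1.86×10⁶ = 5.41×10⁻¹⁶ A²
I_n = √(5.41×10⁻¹⁶) = 2.32×10⁻⁸ A = 23.2 nA

23.2 nA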